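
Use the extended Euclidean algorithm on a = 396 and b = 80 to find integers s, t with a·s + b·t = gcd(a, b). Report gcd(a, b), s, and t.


Euclidean algorithm on (396, 80) — divide until remainder is 0:
  396 = 4 · 80 + 76
  80 = 1 · 76 + 4
  76 = 19 · 4 + 0
gcd(396, 80) = 4.
Track Bezout coefficients alongside the remainders: start with r₀ = 396 = a·1 + b·0 (s = 1, t = 0) and r₁ = 80 = a·0 + b·1 (s = 0, t = 1); each new remainder r_{k+1} = r_{k-1} − q_k·r_k inherits s_{k+1} = s_{k-1} − q_k·s_k, t_{k+1} = t_{k-1} − q_k·t_k, so r_k = a·s_k + b·t_k at every step:
  q = 4: r = 76, s = 1 − 4·0 = 1, t = 0 − 4·1 = -4  (check: 396·1 + 80·(-4) = 76)
  q = 1: r = 4, s = 0 − 1·1 = -1, t = 1 − 1·(-4) = 5  (check: 396·(-1) + 80·5 = 4)
The row with r = 4 (the gcd) gives the Bezout coefficients s = -1, t = 5.
Result: 396 · (-1) + 80 · (5) = 4.

gcd(396, 80) = 4; s = -1, t = 5 (check: 396·(-1) + 80·5 = 4).


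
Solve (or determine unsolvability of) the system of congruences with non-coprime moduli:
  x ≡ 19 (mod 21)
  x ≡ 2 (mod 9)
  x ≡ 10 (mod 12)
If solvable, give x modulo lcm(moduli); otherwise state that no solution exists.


Moduli 21, 9, 12 are not pairwise coprime, so CRT works modulo lcm(m_i) when all pairwise compatibility conditions hold.
Pairwise compatibility: gcd(m_i, m_j) must divide a_i - a_j for every pair.
Merge one congruence at a time:
  Start: x ≡ 19 (mod 21).
  Combine with x ≡ 2 (mod 9): gcd(21, 9) = 3, and 2 - 19 = -17 is NOT divisible by 3.
    ⇒ system is inconsistent (no integer solution).

No solution (the system is inconsistent).


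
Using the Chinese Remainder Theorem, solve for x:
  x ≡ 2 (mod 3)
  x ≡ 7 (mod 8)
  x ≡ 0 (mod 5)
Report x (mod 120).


Moduli 3, 8, 5 are pairwise coprime; by CRT there is a unique solution modulo M = 3 · 8 · 5 = 120.
Solve pairwise, accumulating the modulus:
  Start with x ≡ 2 (mod 3).
  Combine with x ≡ 7 (mod 8): since gcd(3, 8) = 1, we get a unique residue mod 24.
    Write x = 2 + 3·t and substitute into x ≡ 7 (mod 8): 3·t ≡ 7 − 2 = 5 (mod 8).
    The inverse of 3 mod 8 is 3 (since 3·3 = 9 = 1·8 + 1), so t ≡ 3·5 = 15 ≡ 7 (mod 8).
    Then x = 2 + 3·7 = 23, valid modulo lcm(3, 8) = 24: x ≡ 23 (mod 24).
  Combine with x ≡ 0 (mod 5): since gcd(24, 5) = 1, we get a unique residue mod 120.
    Write x = 23 + 24·t and substitute into x ≡ 0 (mod 5): 24·t ≡ 0 − 23 = -23 (mod 5).
    Reduce coefficients mod 5: 4·t ≡ 2 (mod 5).
    The inverse of 4 mod 5 is 4 (since 4·4 = 16 = 3·5 + 1), so t ≡ 4·2 = 8 ≡ 3 (mod 5).
    Then x = 23 + 24·3 = 95, valid modulo lcm(24, 5) = 120: x ≡ 95 (mod 120).
Verify: 95 mod 3 = 2 ✓, 95 mod 8 = 7 ✓, 95 mod 5 = 0 ✓.

x ≡ 95 (mod 120).


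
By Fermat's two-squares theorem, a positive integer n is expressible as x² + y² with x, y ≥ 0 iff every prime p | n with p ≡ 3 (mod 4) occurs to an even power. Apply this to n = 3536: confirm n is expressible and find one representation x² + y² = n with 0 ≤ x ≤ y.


Step 1: Factor n = 3536 = 2^4 · 13 · 17.
Step 2: Check the mod-4 condition on each prime factor: 2 = 2 (special); 13 ≡ 1 (mod 4), exponent 1; 17 ≡ 1 (mod 4), exponent 1.
All primes ≡ 3 (mod 4) appear to even exponent (or don't appear), so by the two-squares theorem n IS expressible as a sum of two squares.
Step 3: Build a representation. Group n = k² · m with k = 4 and m = 13 · 17 = 221 (a product of primes ≡ 1 (mod 4)); a representation of m scales to one of n via (k·x)² + (k·y)² = k²(x² + y²). Each prime p ≡ 1 (mod 4) is itself a sum of two squares; find a² by testing p − a² for a perfect square:
  13: 13 − 1² = 12, 13 − 2² = 9 = 3² ⇒ 13 = 2² + 3².
  17: 17 − 1² = 16 = 4² ⇒ 17 = 1² + 4².
  Combine using the Brahmagupta–Fibonacci identity (a² + b²)(c² + d²) = (ac − bd)² + (ad + bc)² = (ac + bd)² + (ad − bc)²:
  13 · 17 = 221: from (2² + 3²)(1² + 4²), take (2·1 − 3·4, 2·4 + 3·1) = (2 − 12, 8 + 3) = (-10, 11); dropping signs (only squares matter) gives (10, 11); check 10² + 11² = 100 + 121 = 221 ✓.
  Scale by k = 4: (4·10, 4·11) = (40, 44).
Step 4: Order so x ≤ y and verify: 40² + 44² = 1600 + 1936 = 3536 = n. ✓

n = 3536 = 40² + 44² (one valid representation with x ≤ y).


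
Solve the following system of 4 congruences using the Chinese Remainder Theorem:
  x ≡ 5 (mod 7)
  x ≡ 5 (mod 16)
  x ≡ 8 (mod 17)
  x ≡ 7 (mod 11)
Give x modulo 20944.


Product of moduli M = 7 · 16 · 17 · 11 = 20944.
Merge one congruence at a time:
  Start: x ≡ 5 (mod 7).
  Combine with x ≡ 5 (mod 16); new modulus lcm = 112.
    Write x = 5 + 7·t and substitute into x ≡ 5 (mod 16): 7·t ≡ 5 − 5 = 0 (mod 16).
    The inverse of 7 mod 16 is 7 (since 7·7 = 49 = 3·16 + 1), so t ≡ 7·0 = 0 ≡ 0 (mod 16).
    Then x = 5 + 7·0 = 5, valid modulo lcm(7, 16) = 112: x ≡ 5 (mod 112).
  Combine with x ≡ 8 (mod 17); new modulus lcm = 1904.
    Write x = 5 + 112·t and substitute into x ≡ 8 (mod 17): 112·t ≡ 8 − 5 = 3 (mod 17).
    Reduce coefficients mod 17: 10·t ≡ 3 (mod 17).
    The inverse of 10 mod 17 is 12 (since 10·12 = 120 = 7·17 + 1), so t ≡ 12·3 = 36 ≡ 2 (mod 17).
    Then x = 5 + 112·2 = 229, valid modulo lcm(112, 17) = 1904: x ≡ 229 (mod 1904).
  Combine with x ≡ 7 (mod 11); new modulus lcm = 20944.
    Write x = 229 + 1904·t and substitute into x ≡ 7 (mod 11): 1904·t ≡ 7 − 229 = -222 (mod 11).
    Reduce coefficients mod 11: 1·t ≡ 9 (mod 11).
    So t ≡ 9 (mod 11).
    Then x = 229 + 1904·9 = 17365, valid modulo lcm(1904, 11) = 20944: x ≡ 17365 (mod 20944).
Verify against each original: 17365 mod 7 = 5, 17365 mod 16 = 5, 17365 mod 17 = 8, 17365 mod 11 = 7.

x ≡ 17365 (mod 20944).


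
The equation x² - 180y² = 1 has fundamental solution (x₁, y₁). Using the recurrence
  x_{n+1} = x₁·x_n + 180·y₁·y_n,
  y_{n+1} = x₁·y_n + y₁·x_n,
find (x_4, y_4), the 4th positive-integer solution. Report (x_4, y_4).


Step 1: Find the fundamental solution (x₁, y₁) of x² - 180y² = 1.
  Expand √180 as a continued fraction. a₀ = ⌊√180⌋ = 13; iterate m_{k+1} = d_k·a_k − m_k, d_{k+1} = (180 − m_{k+1}²)/d_k, a_{k+1} = ⌊(a₀ + m_{k+1})/d_{k+1}⌋ (starting m₀ = 0, d₀ = 1), with convergents p_k = a_k·p_{k-1} + p_{k-2}, q_k = a_k·q_{k-1} + q_{k-2} (p₋₁ = 1, q₋₁ = 0):
  k = 0: a₀ = 13; p₀/q₀ = 13/1; p₀² − 180·q₀² = 169 − 180 = -11.
  k = 1: m = 13, d = 11, a = ⌊(13 + 13)/11⌋ = 2; p/q = (2·13 + 1)/(2·1 + 0) = 27/2; p² − 180·q² = 729 − 720 = 9.
  k = 2: m = 9, d = 9, a = ⌊(13 + 9)/9⌋ = 2; p/q = (2·27 + 13)/(2·2 + 1) = 67/5; p² − 180·q² = 4489 − 4500 = -11.
  k = 3: m = 9, d = 11, a = ⌊(13 + 9)/11⌋ = 2; p/q = (2·67 + 27)/(2·5 + 2) = 161/12; p² − 180·q² = 25921 − 25920 = 1.
  The first convergent with p² − 180·q² = 1 gives the fundamental solution (x₁, y₁) = (161, 12).
Step 2: Apply the recurrence (x_{n+1}, y_{n+1}) = (x₁x_n + 180y₁y_n, x₁y_n + y₁x_n) repeatedly.
  From (x_1, y_1) = (161, 12): x_2 = 161·161 + 180·12·12 = 51841; y_2 = 161·12 + 12·161 = 3864.
  From (x_2, y_2) = (51841, 3864): x_3 = 161·51841 + 180·12·3864 = 16692641; y_3 = 161·3864 + 12·51841 = 1244196.
  From (x_3, y_3) = (16692641, 1244196): x_4 = 161·16692641 + 180·12·1244196 = 5374978561; y_4 = 161·1244196 + 12·16692641 = 400627248.
Step 3: Verify x_4² - 180·y_4² = 28890394531209630721 - 28890394531209630720 = 1 (should be 1). ✓

(x_1, y_1) = (161, 12); (x_4, y_4) = (5374978561, 400627248).


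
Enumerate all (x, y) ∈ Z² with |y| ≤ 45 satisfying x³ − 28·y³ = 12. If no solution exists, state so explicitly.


The equation is x³ - 28y³ = 12. For fixed y, x³ = 28·y³ + 12, so a solution requires the RHS to be a perfect cube.
Strategy: iterate y from -45 to 45, compute RHS = 28·y³ + 12, and check whether it is a (positive or negative) perfect cube.
Check small values of y:
  y = 0: RHS = 12 is not a perfect cube.
  y = 1: RHS = 40 is not a perfect cube.
  y = -1: RHS = -16 is not a perfect cube.
  y = 2: RHS = 236 is not a perfect cube.
  y = -2: RHS = -212 is not a perfect cube.
  y = 3: RHS = 768 is not a perfect cube.
  y = -3: RHS = -744 is not a perfect cube.
Continuing the search up to |y| = 45 finds no solutions either.
No (x, y) in the scanned range satisfies the equation.

No integer solutions with |y| ≤ 45.


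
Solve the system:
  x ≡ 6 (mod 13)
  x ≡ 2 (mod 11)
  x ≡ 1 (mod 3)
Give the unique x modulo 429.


Moduli 13, 11, 3 are pairwise coprime; by CRT there is a unique solution modulo M = 13 · 11 · 3 = 429.
Solve pairwise, accumulating the modulus:
  Start with x ≡ 6 (mod 13).
  Combine with x ≡ 2 (mod 11): since gcd(13, 11) = 1, we get a unique residue mod 143.
    Write x = 6 + 13·t and substitute into x ≡ 2 (mod 11): 13·t ≡ 2 − 6 = -4 (mod 11).
    Reduce coefficients mod 11: 2·t ≡ 7 (mod 11).
    The inverse of 2 mod 11 is 6 (since 2·6 = 12 = 1·11 + 1), so t ≡ 6·7 = 42 ≡ 9 (mod 11).
    Then x = 6 + 13·9 = 123, valid modulo lcm(13, 11) = 143: x ≡ 123 (mod 143).
  Combine with x ≡ 1 (mod 3): since gcd(143, 3) = 1, we get a unique residue mod 429.
    Write x = 123 + 143·t and substitute into x ≡ 1 (mod 3): 143·t ≡ 1 − 123 = -122 (mod 3).
    Reduce coefficients mod 3: 2·t ≡ 1 (mod 3).
    The inverse of 2 mod 3 is 2 (since 2·2 = 4 = 1·3 + 1), so t ≡ 2·1 = 2 ≡ 2 (mod 3).
    Then x = 123 + 143·2 = 409, valid modulo lcm(143, 3) = 429: x ≡ 409 (mod 429).
Verify: 409 mod 13 = 6 ✓, 409 mod 11 = 2 ✓, 409 mod 3 = 1 ✓.

x ≡ 409 (mod 429).


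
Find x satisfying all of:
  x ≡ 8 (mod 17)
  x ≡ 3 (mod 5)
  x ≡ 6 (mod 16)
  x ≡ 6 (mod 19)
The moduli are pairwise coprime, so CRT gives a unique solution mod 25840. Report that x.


Product of moduli M = 17 · 5 · 16 · 19 = 25840.
Merge one congruence at a time:
  Start: x ≡ 8 (mod 17).
  Combine with x ≡ 3 (mod 5); new modulus lcm = 85.
    Write x = 8 + 17·t and substitute into x ≡ 3 (mod 5): 17·t ≡ 3 − 8 = -5 (mod 5).
    Reduce coefficients mod 5: 2·t ≡ 0 (mod 5).
    The inverse of 2 mod 5 is 3 (since 2·3 = 6 = 1·5 + 1), so t ≡ 3·0 = 0 ≡ 0 (mod 5).
    Then x = 8 + 17·0 = 8, valid modulo lcm(17, 5) = 85: x ≡ 8 (mod 85).
  Combine with x ≡ 6 (mod 16); new modulus lcm = 1360.
    Write x = 8 + 85·t and substitute into x ≡ 6 (mod 16): 85·t ≡ 6 − 8 = -2 (mod 16).
    Reduce coefficients mod 16: 5·t ≡ 14 (mod 16).
    The inverse of 5 mod 16 is 13 (since 5·13 = 65 = 4·16 + 1), so t ≡ 13·14 = 182 ≡ 6 (mod 16).
    Then x = 8 + 85·6 = 518, valid modulo lcm(85, 16) = 1360: x ≡ 518 (mod 1360).
  Combine with x ≡ 6 (mod 19); new modulus lcm = 25840.
    Write x = 518 + 1360·t and substitute into x ≡ 6 (mod 19): 1360·t ≡ 6 − 518 = -512 (mod 19).
    Reduce coefficients mod 19: 11·t ≡ 1 (mod 19).
    The inverse of 11 mod 19 is 7 (since 11·7 = 77 = 4·19 + 1), so t ≡ 7·1 = 7 ≡ 7 (mod 19).
    Then x = 518 + 1360·7 = 10038, valid modulo lcm(1360, 19) = 25840: x ≡ 10038 (mod 25840).
Verify against each original: 10038 mod 17 = 8, 10038 mod 5 = 3, 10038 mod 16 = 6, 10038 mod 19 = 6.

x ≡ 10038 (mod 25840).


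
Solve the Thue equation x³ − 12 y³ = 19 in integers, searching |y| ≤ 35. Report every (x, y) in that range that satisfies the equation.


The equation is x³ - 12y³ = 19. For fixed y, x³ = 12·y³ + 19, so a solution requires the RHS to be a perfect cube.
Strategy: iterate y from -35 to 35, compute RHS = 12·y³ + 19, and check whether it is a (positive or negative) perfect cube.
Check small values of y:
  y = 0: RHS = 19 is not a perfect cube.
  y = 1: RHS = 31 is not a perfect cube.
  y = -1: RHS = 7 is not a perfect cube.
  y = 2: RHS = 115 is not a perfect cube.
  y = -2: RHS = -77 is not a perfect cube.
  y = 3: RHS = 343 = (7)³ ⇒ x = 7 works.
  y = -3: RHS = -305 is not a perfect cube.
Continuing the search up to |y| = 35 finds no further solutions beyond those listed.
Collected solutions: (7, 3).

Solutions (with |y| ≤ 35): (7, 3).


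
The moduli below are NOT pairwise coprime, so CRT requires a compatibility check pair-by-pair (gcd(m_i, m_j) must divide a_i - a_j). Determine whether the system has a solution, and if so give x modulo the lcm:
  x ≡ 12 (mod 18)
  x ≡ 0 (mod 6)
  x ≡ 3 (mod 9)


Moduli 18, 6, 9 are not pairwise coprime, so CRT works modulo lcm(m_i) when all pairwise compatibility conditions hold.
Pairwise compatibility: gcd(m_i, m_j) must divide a_i - a_j for every pair.
Merge one congruence at a time:
  Start: x ≡ 12 (mod 18).
  Combine with x ≡ 0 (mod 6): gcd(18, 6) = 6; 0 - 12 = -12, which IS divisible by 6, so compatible.
    Write x = 12 + 18·t and substitute into x ≡ 0 (mod 6): 18·t ≡ 0 − 12 = -12 (mod 6).
    Divide the congruence (and modulus) by g = 6: 3·t ≡ -2 (mod 1).
    Modulo 1 every t works; take t = 0.
    Then x = 12 + 18·0 = 12, valid modulo lcm(18, 6) = 18: x ≡ 12 (mod 18).
  Combine with x ≡ 3 (mod 9): gcd(18, 9) = 9; 3 - 12 = -9, which IS divisible by 9, so compatible.
    Write x = 12 + 18·t and substitute into x ≡ 3 (mod 9): 18·t ≡ 3 − 12 = -9 (mod 9).
    Divide the congruence (and modulus) by g = 9: 2·t ≡ -1 (mod 1).
    Modulo 1 every t works; take t = 0.
    Then x = 12 + 18·0 = 12, valid modulo lcm(18, 9) = 18: x ≡ 12 (mod 18).
Verify: 12 mod 18 = 12, 12 mod 6 = 0, 12 mod 9 = 3.

x ≡ 12 (mod 18).


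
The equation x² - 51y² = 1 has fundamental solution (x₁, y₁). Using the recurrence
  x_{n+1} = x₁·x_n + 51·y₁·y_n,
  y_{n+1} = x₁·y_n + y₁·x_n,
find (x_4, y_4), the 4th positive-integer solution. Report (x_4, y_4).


Step 1: Find the fundamental solution (x₁, y₁) of x² - 51y² = 1.
  Expand √51 as a continued fraction. a₀ = ⌊√51⌋ = 7; iterate m_{k+1} = d_k·a_k − m_k, d_{k+1} = (51 − m_{k+1}²)/d_k, a_{k+1} = ⌊(a₀ + m_{k+1})/d_{k+1}⌋ (starting m₀ = 0, d₀ = 1), with convergents p_k = a_k·p_{k-1} + p_{k-2}, q_k = a_k·q_{k-1} + q_{k-2} (p₋₁ = 1, q₋₁ = 0):
  k = 0: a₀ = 7; p₀/q₀ = 7/1; p₀² − 51·q₀² = 49 − 51 = -2.
  k = 1: m = 7, d = 2, a = ⌊(7 + 7)/2⌋ = 7; p/q = (7·7 + 1)/(7·1 + 0) = 50/7; p² − 51·q² = 2500 − 2499 = 1.
  The first convergent with p² − 51·q² = 1 gives the fundamental solution (x₁, y₁) = (50, 7).
Step 2: Apply the recurrence (x_{n+1}, y_{n+1}) = (x₁x_n + 51y₁y_n, x₁y_n + y₁x_n) repeatedly.
  From (x_1, y_1) = (50, 7): x_2 = 50·50 + 51·7·7 = 4999; y_2 = 50·7 + 7·50 = 700.
  From (x_2, y_2) = (4999, 700): x_3 = 50·4999 + 51·7·700 = 499850; y_3 = 50·700 + 7·4999 = 69993.
  From (x_3, y_3) = (499850, 69993): x_4 = 50·499850 + 51·7·69993 = 49980001; y_4 = 50·69993 + 7·499850 = 6998600.
Step 3: Verify x_4² - 51·y_4² = 2498000499960001 - 2498000499960000 = 1 (should be 1). ✓

(x_1, y_1) = (50, 7); (x_4, y_4) = (49980001, 6998600).


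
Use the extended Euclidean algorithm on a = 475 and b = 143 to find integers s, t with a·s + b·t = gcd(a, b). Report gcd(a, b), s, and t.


Euclidean algorithm on (475, 143) — divide until remainder is 0:
  475 = 3 · 143 + 46
  143 = 3 · 46 + 5
  46 = 9 · 5 + 1
  5 = 5 · 1 + 0
gcd(475, 143) = 1.
Track Bezout coefficients alongside the remainders: start with r₀ = 475 = a·1 + b·0 (s = 1, t = 0) and r₁ = 143 = a·0 + b·1 (s = 0, t = 1); each new remainder r_{k+1} = r_{k-1} − q_k·r_k inherits s_{k+1} = s_{k-1} − q_k·s_k, t_{k+1} = t_{k-1} − q_k·t_k, so r_k = a·s_k + b·t_k at every step:
  q = 3: r = 46, s = 1 − 3·0 = 1, t = 0 − 3·1 = -3  (check: 475·1 + 143·(-3) = 46)
  q = 3: r = 5, s = 0 − 3·1 = -3, t = 1 − 3·(-3) = 10  (check: 475·(-3) + 143·10 = 5)
  q = 9: r = 1, s = 1 − 9·(-3) = 28, t = -3 − 9·10 = -93  (check: 475·28 + 143·(-93) = 1)
The row with r = 1 (the gcd) gives the Bezout coefficients s = 28, t = -93.
Result: 475 · (28) + 143 · (-93) = 1.

gcd(475, 143) = 1; s = 28, t = -93 (check: 475·28 + 143·(-93) = 1).


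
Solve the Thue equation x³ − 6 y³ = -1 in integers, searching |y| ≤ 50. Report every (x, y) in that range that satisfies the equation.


The equation is x³ - 6y³ = -1. For fixed y, x³ = 6·y³ − 1, so a solution requires the RHS to be a perfect cube.
Strategy: iterate y from -50 to 50, compute RHS = 6·y³ − 1, and check whether it is a (positive or negative) perfect cube.
Check small values of y:
  y = 0: RHS = -1 = (-1)³ ⇒ x = -1 works.
  y = 1: RHS = 5 is not a perfect cube.
  y = -1: RHS = -7 is not a perfect cube.
  y = 2: RHS = 47 is not a perfect cube.
  y = -2: RHS = -49 is not a perfect cube.
  y = 3: RHS = 161 is not a perfect cube.
  y = -3: RHS = -163 is not a perfect cube.
Continuing the search up to |y| = 50 finds no further solutions beyond those listed.
Collected solutions: (-1, 0).

Solutions (with |y| ≤ 50): (-1, 0).


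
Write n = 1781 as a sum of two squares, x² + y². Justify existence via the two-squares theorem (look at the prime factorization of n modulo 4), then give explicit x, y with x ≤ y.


Step 1: Factor n = 1781 = 13 · 137.
Step 2: Check the mod-4 condition on each prime factor: 13 ≡ 1 (mod 4), exponent 1; 137 ≡ 1 (mod 4), exponent 1.
All primes ≡ 3 (mod 4) appear to even exponent (or don't appear), so by the two-squares theorem n IS expressible as a sum of two squares.
Step 3: Build a representation. Here n = 13 · 137 is a product of primes ≡ 1 (mod 4). Each prime p ≡ 1 (mod 4) is itself a sum of two squares; find a² by testing p − a² for a perfect square:
  13: 13 − 1² = 12, 13 − 2² = 9 = 3² ⇒ 13 = 2² + 3².
  137: 137 − 1² = 136, 137 − 2² = 133, 137 − 3² = 128, 137 − 4² = 121 = 11² ⇒ 137 = 4² + 11².
  Combine using the Brahmagupta–Fibonacci identity (a² + b²)(c² + d²) = (ac − bd)² + (ad + bc)² = (ac + bd)² + (ad − bc)²:
  13 · 137 = 1781: from (2² + 3²)(4² + 11²), take (2·4 − 3·11, 2·11 + 3·4) = (8 − 33, 22 + 12) = (-25, 34); dropping signs (only squares matter) gives (25, 34); check 25² + 34² = 625 + 1156 = 1781 ✓.
Step 4: Order so x ≤ y and verify: 25² + 34² = 625 + 1156 = 1781 = n. ✓

n = 1781 = 25² + 34² (one valid representation with x ≤ y).


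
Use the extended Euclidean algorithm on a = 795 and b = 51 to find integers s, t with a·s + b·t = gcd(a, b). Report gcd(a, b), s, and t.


Euclidean algorithm on (795, 51) — divide until remainder is 0:
  795 = 15 · 51 + 30
  51 = 1 · 30 + 21
  30 = 1 · 21 + 9
  21 = 2 · 9 + 3
  9 = 3 · 3 + 0
gcd(795, 51) = 3.
Track Bezout coefficients alongside the remainders: start with r₀ = 795 = a·1 + b·0 (s = 1, t = 0) and r₁ = 51 = a·0 + b·1 (s = 0, t = 1); each new remainder r_{k+1} = r_{k-1} − q_k·r_k inherits s_{k+1} = s_{k-1} − q_k·s_k, t_{k+1} = t_{k-1} − q_k·t_k, so r_k = a·s_k + b·t_k at every step:
  q = 15: r = 30, s = 1 − 15·0 = 1, t = 0 − 15·1 = -15  (check: 795·1 + 51·(-15) = 30)
  q = 1: r = 21, s = 0 − 1·1 = -1, t = 1 − 1·(-15) = 16  (check: 795·(-1) + 51·16 = 21)
  q = 1: r = 9, s = 1 − 1·(-1) = 2, t = -15 − 1·16 = -31  (check: 795·2 + 51·(-31) = 9)
  q = 2: r = 3, s = -1 − 2·2 = -5, t = 16 − 2·(-31) = 78  (check: 795·(-5) + 51·78 = 3)
The row with r = 3 (the gcd) gives the Bezout coefficients s = -5, t = 78.
Result: 795 · (-5) + 51 · (78) = 3.

gcd(795, 51) = 3; s = -5, t = 78 (check: 795·(-5) + 51·78 = 3).


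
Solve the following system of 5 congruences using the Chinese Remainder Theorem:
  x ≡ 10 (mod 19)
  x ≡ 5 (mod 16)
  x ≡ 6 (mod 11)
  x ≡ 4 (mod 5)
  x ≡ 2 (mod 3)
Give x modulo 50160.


Product of moduli M = 19 · 16 · 11 · 5 · 3 = 50160.
Merge one congruence at a time:
  Start: x ≡ 10 (mod 19).
  Combine with x ≡ 5 (mod 16); new modulus lcm = 304.
    Write x = 10 + 19·t and substitute into x ≡ 5 (mod 16): 19·t ≡ 5 − 10 = -5 (mod 16).
    Reduce coefficients mod 16: 3·t ≡ 11 (mod 16).
    The inverse of 3 mod 16 is 11 (since 3·11 = 33 = 2·16 + 1), so t ≡ 11·11 = 121 ≡ 9 (mod 16).
    Then x = 10 + 19·9 = 181, valid modulo lcm(19, 16) = 304: x ≡ 181 (mod 304).
  Combine with x ≡ 6 (mod 11); new modulus lcm = 3344.
    Write x = 181 + 304·t and substitute into x ≡ 6 (mod 11): 304·t ≡ 6 − 181 = -175 (mod 11).
    Reduce coefficients mod 11: 7·t ≡ 1 (mod 11).
    The inverse of 7 mod 11 is 8 (since 7·8 = 56 = 5·11 + 1), so t ≡ 8·1 = 8 ≡ 8 (mod 11).
    Then x = 181 + 304·8 = 2613, valid modulo lcm(304, 11) = 3344: x ≡ 2613 (mod 3344).
  Combine with x ≡ 4 (mod 5); new modulus lcm = 16720.
    Write x = 2613 + 3344·t and substitute into x ≡ 4 (mod 5): 3344·t ≡ 4 − 2613 = -2609 (mod 5).
    Reduce coefficients mod 5: 4·t ≡ 1 (mod 5).
    The inverse of 4 mod 5 is 4 (since 4·4 = 16 = 3·5 + 1), so t ≡ 4·1 = 4 ≡ 4 (mod 5).
    Then x = 2613 + 3344·4 = 15989, valid modulo lcm(3344, 5) = 16720: x ≡ 15989 (mod 16720).
  Combine with x ≡ 2 (mod 3); new modulus lcm = 50160.
    Write x = 15989 + 16720·t and substitute into x ≡ 2 (mod 3): 16720·t ≡ 2 − 15989 = -15987 (mod 3).
    Reduce coefficients mod 3: 1·t ≡ 0 (mod 3).
    So t ≡ 0 (mod 3).
    Then x = 15989 + 16720·0 = 15989, valid modulo lcm(16720, 3) = 50160: x ≡ 15989 (mod 50160).
Verify against each original: 15989 mod 19 = 10, 15989 mod 16 = 5, 15989 mod 11 = 6, 15989 mod 5 = 4, 15989 mod 3 = 2.

x ≡ 15989 (mod 50160).


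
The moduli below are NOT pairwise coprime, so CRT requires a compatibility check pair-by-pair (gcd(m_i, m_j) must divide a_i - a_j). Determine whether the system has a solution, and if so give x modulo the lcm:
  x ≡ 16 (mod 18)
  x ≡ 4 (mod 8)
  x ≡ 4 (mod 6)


Moduli 18, 8, 6 are not pairwise coprime, so CRT works modulo lcm(m_i) when all pairwise compatibility conditions hold.
Pairwise compatibility: gcd(m_i, m_j) must divide a_i - a_j for every pair.
Merge one congruence at a time:
  Start: x ≡ 16 (mod 18).
  Combine with x ≡ 4 (mod 8): gcd(18, 8) = 2; 4 - 16 = -12, which IS divisible by 2, so compatible.
    Write x = 16 + 18·t and substitute into x ≡ 4 (mod 8): 18·t ≡ 4 − 16 = -12 (mod 8).
    Divide the congruence (and modulus) by g = 2: 9·t ≡ -6 (mod 4).
    Reduce coefficients mod 4: 1·t ≡ 2 (mod 4).
    So t ≡ 2 (mod 4).
    Then x = 16 + 18·2 = 52, valid modulo lcm(18, 8) = 72: x ≡ 52 (mod 72).
  Combine with x ≡ 4 (mod 6): gcd(72, 6) = 6; 4 - 52 = -48, which IS divisible by 6, so compatible.
    Write x = 52 + 72·t and substitute into x ≡ 4 (mod 6): 72·t ≡ 4 − 52 = -48 (mod 6).
    Divide the congruence (and modulus) by g = 6: 12·t ≡ -8 (mod 1).
    Modulo 1 every t works; take t = 0.
    Then x = 52 + 72·0 = 52, valid modulo lcm(72, 6) = 72: x ≡ 52 (mod 72).
Verify: 52 mod 18 = 16, 52 mod 8 = 4, 52 mod 6 = 4.

x ≡ 52 (mod 72).


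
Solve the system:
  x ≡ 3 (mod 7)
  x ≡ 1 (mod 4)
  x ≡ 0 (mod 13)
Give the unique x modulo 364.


Moduli 7, 4, 13 are pairwise coprime; by CRT there is a unique solution modulo M = 7 · 4 · 13 = 364.
Solve pairwise, accumulating the modulus:
  Start with x ≡ 3 (mod 7).
  Combine with x ≡ 1 (mod 4): since gcd(7, 4) = 1, we get a unique residue mod 28.
    Write x = 3 + 7·t and substitute into x ≡ 1 (mod 4): 7·t ≡ 1 − 3 = -2 (mod 4).
    Reduce coefficients mod 4: 3·t ≡ 2 (mod 4).
    The inverse of 3 mod 4 is 3 (since 3·3 = 9 = 2·4 + 1), so t ≡ 3·2 = 6 ≡ 2 (mod 4).
    Then x = 3 + 7·2 = 17, valid modulo lcm(7, 4) = 28: x ≡ 17 (mod 28).
  Combine with x ≡ 0 (mod 13): since gcd(28, 13) = 1, we get a unique residue mod 364.
    Write x = 17 + 28·t and substitute into x ≡ 0 (mod 13): 28·t ≡ 0 − 17 = -17 (mod 13).
    Reduce coefficients mod 13: 2·t ≡ 9 (mod 13).
    The inverse of 2 mod 13 is 7 (since 2·7 = 14 = 1·13 + 1), so t ≡ 7·9 = 63 ≡ 11 (mod 13).
    Then x = 17 + 28·11 = 325, valid modulo lcm(28, 13) = 364: x ≡ 325 (mod 364).
Verify: 325 mod 7 = 3 ✓, 325 mod 4 = 1 ✓, 325 mod 13 = 0 ✓.

x ≡ 325 (mod 364).


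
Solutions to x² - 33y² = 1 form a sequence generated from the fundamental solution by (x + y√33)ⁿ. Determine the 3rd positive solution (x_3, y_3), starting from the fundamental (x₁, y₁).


Step 1: Find the fundamental solution (x₁, y₁) of x² - 33y² = 1.
  Expand √33 as a continued fraction. a₀ = ⌊√33⌋ = 5; iterate m_{k+1} = d_k·a_k − m_k, d_{k+1} = (33 − m_{k+1}²)/d_k, a_{k+1} = ⌊(a₀ + m_{k+1})/d_{k+1}⌋ (starting m₀ = 0, d₀ = 1), with convergents p_k = a_k·p_{k-1} + p_{k-2}, q_k = a_k·q_{k-1} + q_{k-2} (p₋₁ = 1, q₋₁ = 0):
  k = 0: a₀ = 5; p₀/q₀ = 5/1; p₀² − 33·q₀² = 25 − 33 = -8.
  k = 1: m = 5, d = 8, a = ⌊(5 + 5)/8⌋ = 1; p/q = (1·5 + 1)/(1·1 + 0) = 6/1; p² − 33·q² = 36 − 33 = 3.
  k = 2: m = 3, d = 3, a = ⌊(5 + 3)/3⌋ = 2; p/q = (2·6 + 5)/(2·1 + 1) = 17/3; p² − 33·q² = 289 − 297 = -8.
  k = 3: m = 3, d = 8, a = ⌊(5 + 3)/8⌋ = 1; p/q = (1·17 + 6)/(1·3 + 1) = 23/4; p² − 33·q² = 529 − 528 = 1.
  The first convergent with p² − 33·q² = 1 gives the fundamental solution (x₁, y₁) = (23, 4).
Step 2: Apply the recurrence (x_{n+1}, y_{n+1}) = (x₁x_n + 33y₁y_n, x₁y_n + y₁x_n) repeatedly.
  From (x_1, y_1) = (23, 4): x_2 = 23·23 + 33·4·4 = 1057; y_2 = 23·4 + 4·23 = 184.
  From (x_2, y_2) = (1057, 184): x_3 = 23·1057 + 33·4·184 = 48599; y_3 = 23·184 + 4·1057 = 8460.
Step 3: Verify x_3² - 33·y_3² = 2361862801 - 2361862800 = 1 (should be 1). ✓

(x_1, y_1) = (23, 4); (x_3, y_3) = (48599, 8460).


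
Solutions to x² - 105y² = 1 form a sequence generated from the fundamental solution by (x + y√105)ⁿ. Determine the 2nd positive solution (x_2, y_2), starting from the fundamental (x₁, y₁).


Step 1: Find the fundamental solution (x₁, y₁) of x² - 105y² = 1.
  Expand √105 as a continued fraction. a₀ = ⌊√105⌋ = 10; iterate m_{k+1} = d_k·a_k − m_k, d_{k+1} = (105 − m_{k+1}²)/d_k, a_{k+1} = ⌊(a₀ + m_{k+1})/d_{k+1}⌋ (starting m₀ = 0, d₀ = 1), with convergents p_k = a_k·p_{k-1} + p_{k-2}, q_k = a_k·q_{k-1} + q_{k-2} (p₋₁ = 1, q₋₁ = 0):
  k = 0: a₀ = 10; p₀/q₀ = 10/1; p₀² − 105·q₀² = 100 − 105 = -5.
  k = 1: m = 10, d = 5, a = ⌊(10 + 10)/5⌋ = 4; p/q = (4·10 + 1)/(4·1 + 0) = 41/4; p² − 105·q² = 1681 − 1680 = 1.
  The first convergent with p² − 105·q² = 1 gives the fundamental solution (x₁, y₁) = (41, 4).
Step 2: Apply the recurrence (x_{n+1}, y_{n+1}) = (x₁x_n + 105y₁y_n, x₁y_n + y₁x_n) repeatedly.
  From (x_1, y_1) = (41, 4): x_2 = 41·41 + 105·4·4 = 3361; y_2 = 41·4 + 4·41 = 328.
Step 3: Verify x_2² - 105·y_2² = 11296321 - 11296320 = 1 (should be 1). ✓

(x_1, y_1) = (41, 4); (x_2, y_2) = (3361, 328).


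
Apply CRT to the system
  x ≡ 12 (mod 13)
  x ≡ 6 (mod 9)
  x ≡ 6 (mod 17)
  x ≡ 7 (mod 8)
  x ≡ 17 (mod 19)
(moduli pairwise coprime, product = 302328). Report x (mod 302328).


Product of moduli M = 13 · 9 · 17 · 8 · 19 = 302328.
Merge one congruence at a time:
  Start: x ≡ 12 (mod 13).
  Combine with x ≡ 6 (mod 9); new modulus lcm = 117.
    Write x = 12 + 13·t and substitute into x ≡ 6 (mod 9): 13·t ≡ 6 − 12 = -6 (mod 9).
    Reduce coefficients mod 9: 4·t ≡ 3 (mod 9).
    The inverse of 4 mod 9 is 7 (since 4·7 = 28 = 3·9 + 1), so t ≡ 7·3 = 21 ≡ 3 (mod 9).
    Then x = 12 + 13·3 = 51, valid modulo lcm(13, 9) = 117: x ≡ 51 (mod 117).
  Combine with x ≡ 6 (mod 17); new modulus lcm = 1989.
    Write x = 51 + 117·t and substitute into x ≡ 6 (mod 17): 117·t ≡ 6 − 51 = -45 (mod 17).
    Reduce coefficients mod 17: 15·t ≡ 6 (mod 17).
    The inverse of 15 mod 17 is 8 (since 15·8 = 120 = 7·17 + 1), so t ≡ 8·6 = 48 ≡ 14 (mod 17).
    Then x = 51 + 117·14 = 1689, valid modulo lcm(117, 17) = 1989: x ≡ 1689 (mod 1989).
  Combine with x ≡ 7 (mod 8); new modulus lcm = 15912.
    Write x = 1689 + 1989·t and substitute into x ≡ 7 (mod 8): 1989·t ≡ 7 − 1689 = -1682 (mod 8).
    Reduce coefficients mod 8: 5·t ≡ 6 (mod 8).
    The inverse of 5 mod 8 is 5 (since 5·5 = 25 = 3·8 + 1), so t ≡ 5·6 = 30 ≡ 6 (mod 8).
    Then x = 1689 + 1989·6 = 13623, valid modulo lcm(1989, 8) = 15912: x ≡ 13623 (mod 15912).
  Combine with x ≡ 17 (mod 19); new modulus lcm = 302328.
    Write x = 13623 + 15912·t and substitute into x ≡ 17 (mod 19): 15912·t ≡ 17 − 13623 = -13606 (mod 19).
    Reduce coefficients mod 19: 9·t ≡ 17 (mod 19).
    The inverse of 9 mod 19 is 17 (since 9·17 = 153 = 8·19 + 1), so t ≡ 17·17 = 289 ≡ 4 (mod 19).
    Then x = 13623 + 15912·4 = 77271, valid modulo lcm(15912, 19) = 302328: x ≡ 77271 (mod 302328).
Verify against each original: 77271 mod 13 = 12, 77271 mod 9 = 6, 77271 mod 17 = 6, 77271 mod 8 = 7, 77271 mod 19 = 17.

x ≡ 77271 (mod 302328).


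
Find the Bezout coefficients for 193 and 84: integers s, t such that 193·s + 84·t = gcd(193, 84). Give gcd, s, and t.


Euclidean algorithm on (193, 84) — divide until remainder is 0:
  193 = 2 · 84 + 25
  84 = 3 · 25 + 9
  25 = 2 · 9 + 7
  9 = 1 · 7 + 2
  7 = 3 · 2 + 1
  2 = 2 · 1 + 0
gcd(193, 84) = 1.
Track Bezout coefficients alongside the remainders: start with r₀ = 193 = a·1 + b·0 (s = 1, t = 0) and r₁ = 84 = a·0 + b·1 (s = 0, t = 1); each new remainder r_{k+1} = r_{k-1} − q_k·r_k inherits s_{k+1} = s_{k-1} − q_k·s_k, t_{k+1} = t_{k-1} − q_k·t_k, so r_k = a·s_k + b·t_k at every step:
  q = 2: r = 25, s = 1 − 2·0 = 1, t = 0 − 2·1 = -2  (check: 193·1 + 84·(-2) = 25)
  q = 3: r = 9, s = 0 − 3·1 = -3, t = 1 − 3·(-2) = 7  (check: 193·(-3) + 84·7 = 9)
  q = 2: r = 7, s = 1 − 2·(-3) = 7, t = -2 − 2·7 = -16  (check: 193·7 + 84·(-16) = 7)
  q = 1: r = 2, s = -3 − 1·7 = -10, t = 7 − 1·(-16) = 23  (check: 193·(-10) + 84·23 = 2)
  q = 3: r = 1, s = 7 − 3·(-10) = 37, t = -16 − 3·23 = -85  (check: 193·37 + 84·(-85) = 1)
The row with r = 1 (the gcd) gives the Bezout coefficients s = 37, t = -85.
Result: 193 · (37) + 84 · (-85) = 1.

gcd(193, 84) = 1; s = 37, t = -85 (check: 193·37 + 84·(-85) = 1).


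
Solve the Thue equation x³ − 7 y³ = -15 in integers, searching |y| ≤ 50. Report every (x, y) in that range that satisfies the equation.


The equation is x³ - 7y³ = -15. For fixed y, x³ = 7·y³ − 15, so a solution requires the RHS to be a perfect cube.
Strategy: iterate y from -50 to 50, compute RHS = 7·y³ − 15, and check whether it is a (positive or negative) perfect cube.
Check small values of y:
  y = 0: RHS = -15 is not a perfect cube.
  y = 1: RHS = -8 = (-2)³ ⇒ x = -2 works.
  y = -1: RHS = -22 is not a perfect cube.
  y = 2: RHS = 41 is not a perfect cube.
  y = -2: RHS = -71 is not a perfect cube.
  y = 3: RHS = 174 is not a perfect cube.
  y = -3: RHS = -204 is not a perfect cube.
Continuing, at y = -23: RHS = -85184 = (-44)³ ⇒ x = -44 works.
Searching the remaining y in |y| ≤ 50 finds no further solutions.
Collected solutions: (-2, 1), (-44, -23).

Solutions (with |y| ≤ 50): (-2, 1), (-44, -23).


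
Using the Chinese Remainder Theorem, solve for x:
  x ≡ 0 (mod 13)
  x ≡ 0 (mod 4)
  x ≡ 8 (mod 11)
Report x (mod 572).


Moduli 13, 4, 11 are pairwise coprime; by CRT there is a unique solution modulo M = 13 · 4 · 11 = 572.
Solve pairwise, accumulating the modulus:
  Start with x ≡ 0 (mod 13).
  Combine with x ≡ 0 (mod 4): since gcd(13, 4) = 1, we get a unique residue mod 52.
    Write x = 0 + 13·t and substitute into x ≡ 0 (mod 4): 13·t ≡ 0 − 0 = 0 (mod 4).
    Reduce coefficients mod 4: 1·t ≡ 0 (mod 4).
    So t ≡ 0 (mod 4).
    Then x = 0 + 13·0 = 0, valid modulo lcm(13, 4) = 52: x ≡ 0 (mod 52).
  Combine with x ≡ 8 (mod 11): since gcd(52, 11) = 1, we get a unique residue mod 572.
    Write x = 0 + 52·t and substitute into x ≡ 8 (mod 11): 52·t ≡ 8 − 0 = 8 (mod 11).
    Reduce coefficients mod 11: 8·t ≡ 8 (mod 11).
    The inverse of 8 mod 11 is 7 (since 8·7 = 56 = 5·11 + 1), so t ≡ 7·8 = 56 ≡ 1 (mod 11).
    Then x = 0 + 52·1 = 52, valid modulo lcm(52, 11) = 572: x ≡ 52 (mod 572).
Verify: 52 mod 13 = 0 ✓, 52 mod 4 = 0 ✓, 52 mod 11 = 8 ✓.

x ≡ 52 (mod 572).


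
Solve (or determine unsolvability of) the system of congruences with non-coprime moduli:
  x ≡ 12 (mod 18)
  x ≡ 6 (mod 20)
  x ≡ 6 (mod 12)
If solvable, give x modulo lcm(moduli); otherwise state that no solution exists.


Moduli 18, 20, 12 are not pairwise coprime, so CRT works modulo lcm(m_i) when all pairwise compatibility conditions hold.
Pairwise compatibility: gcd(m_i, m_j) must divide a_i - a_j for every pair.
Merge one congruence at a time:
  Start: x ≡ 12 (mod 18).
  Combine with x ≡ 6 (mod 20): gcd(18, 20) = 2; 6 - 12 = -6, which IS divisible by 2, so compatible.
    Write x = 12 + 18·t and substitute into x ≡ 6 (mod 20): 18·t ≡ 6 − 12 = -6 (mod 20).
    Divide the congruence (and modulus) by g = 2: 9·t ≡ -3 (mod 10).
    Reduce coefficients mod 10: 9·t ≡ 7 (mod 10).
    The inverse of 9 mod 10 is 9 (since 9·9 = 81 = 8·10 + 1), so t ≡ 9·7 = 63 ≡ 3 (mod 10).
    Then x = 12 + 18·3 = 66, valid modulo lcm(18, 20) = 180: x ≡ 66 (mod 180).
  Combine with x ≡ 6 (mod 12): gcd(180, 12) = 12; 6 - 66 = -60, which IS divisible by 12, so compatible.
    Write x = 66 + 180·t and substitute into x ≡ 6 (mod 12): 180·t ≡ 6 − 66 = -60 (mod 12).
    Divide the congruence (and modulus) by g = 12: 15·t ≡ -5 (mod 1).
    Modulo 1 every t works; take t = 0.
    Then x = 66 + 180·0 = 66, valid modulo lcm(180, 12) = 180: x ≡ 66 (mod 180).
Verify: 66 mod 18 = 12, 66 mod 20 = 6, 66 mod 12 = 6.

x ≡ 66 (mod 180).


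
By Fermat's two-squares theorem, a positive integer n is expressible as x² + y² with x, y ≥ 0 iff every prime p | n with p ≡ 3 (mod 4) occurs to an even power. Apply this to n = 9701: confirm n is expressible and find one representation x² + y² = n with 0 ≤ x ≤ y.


Step 1: Factor n = 9701 = 89 · 109.
Step 2: Check the mod-4 condition on each prime factor: 89 ≡ 1 (mod 4), exponent 1; 109 ≡ 1 (mod 4), exponent 1.
All primes ≡ 3 (mod 4) appear to even exponent (or don't appear), so by the two-squares theorem n IS expressible as a sum of two squares.
Step 3: Build a representation. Here n = 89 · 109 is a product of primes ≡ 1 (mod 4). Each prime p ≡ 1 (mod 4) is itself a sum of two squares; find a² by testing p − a² for a perfect square:
  89: 89 − 1² = 88, 89 − 2² = 85, 89 − 3² = 80, 89 − 4² = 73, 89 − 5² = 64 = 8² ⇒ 89 = 5² + 8².
  109: 109 − 1² = 108, 109 − 2² = 105, 109 − 3² = 100 = 10² ⇒ 109 = 3² + 10².
  Combine using the Brahmagupta–Fibonacci identity (a² + b²)(c² + d²) = (ac − bd)² + (ad + bc)² = (ac + bd)² + (ad − bc)²:
  89 · 109 = 9701: from (5² + 8²)(3² + 10²), take (5·3 − 8·10, 5·10 + 8·3) = (15 − 80, 50 + 24) = (-65, 74); dropping signs (only squares matter) gives (65, 74); check 65² + 74² = 4225 + 5476 = 9701 ✓.
Step 4: Order so x ≤ y and verify: 65² + 74² = 4225 + 5476 = 9701 = n. ✓

n = 9701 = 65² + 74² (one valid representation with x ≤ y).


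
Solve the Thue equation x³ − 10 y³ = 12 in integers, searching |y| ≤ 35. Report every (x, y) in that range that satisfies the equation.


The equation is x³ - 10y³ = 12. For fixed y, x³ = 10·y³ + 12, so a solution requires the RHS to be a perfect cube.
Strategy: iterate y from -35 to 35, compute RHS = 10·y³ + 12, and check whether it is a (positive or negative) perfect cube.
Check small values of y:
  y = 0: RHS = 12 is not a perfect cube.
  y = 1: RHS = 22 is not a perfect cube.
  y = -1: RHS = 2 is not a perfect cube.
  y = 2: RHS = 92 is not a perfect cube.
  y = -2: RHS = -68 is not a perfect cube.
  y = 3: RHS = 282 is not a perfect cube.
  y = -3: RHS = -258 is not a perfect cube.
Continuing the search up to |y| = 35 finds no solutions either.
No (x, y) in the scanned range satisfies the equation.

No integer solutions with |y| ≤ 35.


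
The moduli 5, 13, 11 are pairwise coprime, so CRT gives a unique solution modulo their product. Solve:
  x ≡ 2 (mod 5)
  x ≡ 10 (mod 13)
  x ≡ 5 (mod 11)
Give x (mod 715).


Moduli 5, 13, 11 are pairwise coprime; by CRT there is a unique solution modulo M = 5 · 13 · 11 = 715.
Solve pairwise, accumulating the modulus:
  Start with x ≡ 2 (mod 5).
  Combine with x ≡ 10 (mod 13): since gcd(5, 13) = 1, we get a unique residue mod 65.
    Write x = 2 + 5·t and substitute into x ≡ 10 (mod 13): 5·t ≡ 10 − 2 = 8 (mod 13).
    The inverse of 5 mod 13 is 8 (since 5·8 = 40 = 3·13 + 1), so t ≡ 8·8 = 64 ≡ 12 (mod 13).
    Then x = 2 + 5·12 = 62, valid modulo lcm(5, 13) = 65: x ≡ 62 (mod 65).
  Combine with x ≡ 5 (mod 11): since gcd(65, 11) = 1, we get a unique residue mod 715.
    Write x = 62 + 65·t and substitute into x ≡ 5 (mod 11): 65·t ≡ 5 − 62 = -57 (mod 11).
    Reduce coefficients mod 11: 10·t ≡ 9 (mod 11).
    The inverse of 10 mod 11 is 10 (since 10·10 = 100 = 9·11 + 1), so t ≡ 10·9 = 90 ≡ 2 (mod 11).
    Then x = 62 + 65·2 = 192, valid modulo lcm(65, 11) = 715: x ≡ 192 (mod 715).
Verify: 192 mod 5 = 2 ✓, 192 mod 13 = 10 ✓, 192 mod 11 = 5 ✓.

x ≡ 192 (mod 715).


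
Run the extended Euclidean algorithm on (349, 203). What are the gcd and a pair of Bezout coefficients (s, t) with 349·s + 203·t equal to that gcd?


Euclidean algorithm on (349, 203) — divide until remainder is 0:
  349 = 1 · 203 + 146
  203 = 1 · 146 + 57
  146 = 2 · 57 + 32
  57 = 1 · 32 + 25
  32 = 1 · 25 + 7
  25 = 3 · 7 + 4
  7 = 1 · 4 + 3
  4 = 1 · 3 + 1
  3 = 3 · 1 + 0
gcd(349, 203) = 1.
Track Bezout coefficients alongside the remainders: start with r₀ = 349 = a·1 + b·0 (s = 1, t = 0) and r₁ = 203 = a·0 + b·1 (s = 0, t = 1); each new remainder r_{k+1} = r_{k-1} − q_k·r_k inherits s_{k+1} = s_{k-1} − q_k·s_k, t_{k+1} = t_{k-1} − q_k·t_k, so r_k = a·s_k + b·t_k at every step:
  q = 1: r = 146, s = 1 − 1·0 = 1, t = 0 − 1·1 = -1  (check: 349·1 + 203·(-1) = 146)
  q = 1: r = 57, s = 0 − 1·1 = -1, t = 1 − 1·(-1) = 2  (check: 349·(-1) + 203·2 = 57)
  q = 2: r = 32, s = 1 − 2·(-1) = 3, t = -1 − 2·2 = -5  (check: 349·3 + 203·(-5) = 32)
  q = 1: r = 25, s = -1 − 1·3 = -4, t = 2 − 1·(-5) = 7  (check: 349·(-4) + 203·7 = 25)
  q = 1: r = 7, s = 3 − 1·(-4) = 7, t = -5 − 1·7 = -12  (check: 349·7 + 203·(-12) = 7)
  q = 3: r = 4, s = -4 − 3·7 = -25, t = 7 − 3·(-12) = 43  (check: 349·(-25) + 203·43 = 4)
  q = 1: r = 3, s = 7 − 1·(-25) = 32, t = -12 − 1·43 = -55  (check: 349·32 + 203·(-55) = 3)
  q = 1: r = 1, s = -25 − 1·32 = -57, t = 43 − 1·(-55) = 98  (check: 349·(-57) + 203·98 = 1)
The row with r = 1 (the gcd) gives the Bezout coefficients s = -57, t = 98.
Result: 349 · (-57) + 203 · (98) = 1.

gcd(349, 203) = 1; s = -57, t = 98 (check: 349·(-57) + 203·98 = 1).


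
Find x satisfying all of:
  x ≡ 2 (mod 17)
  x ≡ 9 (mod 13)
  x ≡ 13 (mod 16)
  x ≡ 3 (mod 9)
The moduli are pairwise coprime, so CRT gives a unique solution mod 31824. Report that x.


Product of moduli M = 17 · 13 · 16 · 9 = 31824.
Merge one congruence at a time:
  Start: x ≡ 2 (mod 17).
  Combine with x ≡ 9 (mod 13); new modulus lcm = 221.
    Write x = 2 + 17·t and substitute into x ≡ 9 (mod 13): 17·t ≡ 9 − 2 = 7 (mod 13).
    Reduce coefficients mod 13: 4·t ≡ 7 (mod 13).
    The inverse of 4 mod 13 is 10 (since 4·10 = 40 = 3·13 + 1), so t ≡ 10·7 = 70 ≡ 5 (mod 13).
    Then x = 2 + 17·5 = 87, valid modulo lcm(17, 13) = 221: x ≡ 87 (mod 221).
  Combine with x ≡ 13 (mod 16); new modulus lcm = 3536.
    Write x = 87 + 221·t and substitute into x ≡ 13 (mod 16): 221·t ≡ 13 − 87 = -74 (mod 16).
    Reduce coefficients mod 16: 13·t ≡ 6 (mod 16).
    The inverse of 13 mod 16 is 5 (since 13·5 = 65 = 4·16 + 1), so t ≡ 5·6 = 30 ≡ 14 (mod 16).
    Then x = 87 + 221·14 = 3181, valid modulo lcm(221, 16) = 3536: x ≡ 3181 (mod 3536).
  Combine with x ≡ 3 (mod 9); new modulus lcm = 31824.
    Write x = 3181 + 3536·t and substitute into x ≡ 3 (mod 9): 3536·t ≡ 3 − 3181 = -3178 (mod 9).
    Reduce coefficients mod 9: 8·t ≡ 8 (mod 9).
    The inverse of 8 mod 9 is 8 (since 8·8 = 64 = 7·9 + 1), so t ≡ 8·8 = 64 ≡ 1 (mod 9).
    Then x = 3181 + 3536·1 = 6717, valid modulo lcm(3536, 9) = 31824: x ≡ 6717 (mod 31824).
Verify against each original: 6717 mod 17 = 2, 6717 mod 13 = 9, 6717 mod 16 = 13, 6717 mod 9 = 3.

x ≡ 6717 (mod 31824).
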